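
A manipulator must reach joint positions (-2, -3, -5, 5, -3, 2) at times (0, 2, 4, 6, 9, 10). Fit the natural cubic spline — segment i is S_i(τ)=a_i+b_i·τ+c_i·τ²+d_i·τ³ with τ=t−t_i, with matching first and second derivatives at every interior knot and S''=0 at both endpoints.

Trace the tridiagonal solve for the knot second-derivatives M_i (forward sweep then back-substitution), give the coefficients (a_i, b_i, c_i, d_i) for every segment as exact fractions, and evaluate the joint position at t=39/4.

  seg 0: a=-2 b=1369/6006 c=0 d=-1093/6006
  seg 1: a=-3 b=-11747/6006 c=-1093/1001 d=18857/24024
  seg 2: a=-5 b=1328/429 c=14485/4004 d=-32017/24024
  seg 3: a=5 b=727/462 c=-4383/1001 d=1619/1638
  seg 4: a=-3 b=5972/3003 c=9043/2002 d=-9043/6006
S(39/4) = 50881/128128

Δ: Δ0=-1/2, Δ1=-1, Δ2=5, Δ3=-8/3, Δ4=5
row 1: diag=8, rhs=-3; c'=1/4, d'=-3/8
row 2: denom=8−2·1/4=15/2; d'=(36−2·-3/8)/(15/2)=49/10
row 3: denom=10−2·4/15=142/15; d'=(-46−2·49/10)/(142/15)=-837/142
row 4: denom=8−3·45/142=1001/142; d'=(46−3·-837/142)/(1001/142)=9043/1001
back: M4=9043/1001
back: M3=-837/142−45/142·9043/1001=-8766/1001
back: M2=49/10−4/15·-8766/1001=14485/2002
back: M1=-3/8−1/4·14485/2002=-2186/1001
M: M0=0, M1=-2186/1001, M2=14485/2002, M3=-8766/1001, M4=9043/1001, M5=0
seg 0: a=-2, c=M0/2=0, d=(M1−M0)/(6·2)=-1093/6006, b=Δ0−h0·(2M0+M1)/6=1369/6006
seg 1: a=-3, c=M1/2=-1093/1001, d=(M2−M1)/(6·2)=18857/24024, b=Δ1−h1·(2M1+M2)/6=-11747/6006
seg 2: a=-5, c=M2/2=14485/4004, d=(M3−M2)/(6·2)=-32017/24024, b=Δ2−h2·(2M2+M3)/6=1328/429
seg 3: a=5, c=M3/2=-4383/1001, d=(M4−M3)/(6·3)=1619/1638, b=Δ3−h3·(2M3+M4)/6=727/462
seg 4: a=-3, c=M4/2=9043/2002, d=(M5−M4)/(6·1)=-9043/6006, b=Δ4−h4·(2M4+M5)/6=5972/3003
t_q=39/4 → seg 4, τ=3/4; S=-3+5972/3003·τ+9043/2002·τ²+-9043/6006·τ³=50881/128128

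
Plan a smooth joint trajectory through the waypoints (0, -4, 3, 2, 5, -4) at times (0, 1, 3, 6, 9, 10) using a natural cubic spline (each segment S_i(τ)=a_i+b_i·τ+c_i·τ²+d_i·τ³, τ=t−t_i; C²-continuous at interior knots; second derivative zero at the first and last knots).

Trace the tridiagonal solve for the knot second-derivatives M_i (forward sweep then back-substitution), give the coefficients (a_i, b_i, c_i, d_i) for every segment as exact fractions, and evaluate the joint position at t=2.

  seg 0: a=0 b=-3082/555 c=0 d=862/555
  seg 1: a=-4 b=-496/555 c=862/185 d=-5467/4440
  seg 2: a=3 b=659/222 c=-2019/740 d=293/540
  seg 3: a=2 b=2771/2220 c=1196/555 d=-14903/19980
  seg 4: a=5 b=-6617/1110 c=-3373/740 d=3373/2220
S(2) = -2169/1480

Δ: Δ0=-4, Δ1=7/2, Δ2=-1/3, Δ3=1, Δ4=-9
row 1: diag=6, rhs=45; c'=1/3, d'=15/2
row 2: denom=10−2·1/3=28/3; d'=(-23−2·15/2)/(28/3)=-57/14
row 3: denom=12−3·9/28=309/28; d'=(8−3·-57/14)/(309/28)=566/309
row 4: denom=8−3·28/103=740/103; d'=(-60−3·566/309)/(740/103)=-3373/370
back: M4=-3373/370
back: M3=566/309−28/103·-3373/370=2392/555
back: M2=-57/14−9/28·2392/555=-2019/370
back: M1=15/2−1/3·-2019/370=1724/185
M: M0=0, M1=1724/185, M2=-2019/370, M3=2392/555, M4=-3373/370, M5=0
seg 0: a=0, c=M0/2=0, d=(M1−M0)/(6·1)=862/555, b=Δ0−h0·(2M0+M1)/6=-3082/555
seg 1: a=-4, c=M1/2=862/185, d=(M2−M1)/(6·2)=-5467/4440, b=Δ1−h1·(2M1+M2)/6=-496/555
seg 2: a=3, c=M2/2=-2019/740, d=(M3−M2)/(6·3)=293/540, b=Δ2−h2·(2M2+M3)/6=659/222
seg 3: a=2, c=M3/2=1196/555, d=(M4−M3)/(6·3)=-14903/19980, b=Δ3−h3·(2M3+M4)/6=2771/2220
seg 4: a=5, c=M4/2=-3373/740, d=(M5−M4)/(6·1)=3373/2220, b=Δ4−h4·(2M4+M5)/6=-6617/1110
t_q=2 → seg 1, τ=1; S=-4+-496/555·τ+862/185·τ²+-5467/4440·τ³=-2169/1480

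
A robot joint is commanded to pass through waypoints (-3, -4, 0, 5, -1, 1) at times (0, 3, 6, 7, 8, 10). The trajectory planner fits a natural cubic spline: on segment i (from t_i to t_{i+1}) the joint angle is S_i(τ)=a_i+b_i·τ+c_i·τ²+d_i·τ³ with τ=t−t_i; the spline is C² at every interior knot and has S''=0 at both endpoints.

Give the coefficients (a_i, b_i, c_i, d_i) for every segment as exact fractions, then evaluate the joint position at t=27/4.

Δ: Δ0=-1/3, Δ1=4/3, Δ2=5, Δ3=-6, Δ4=1
row 1: diag=12, rhs=10; c'=1/4, d'=5/6
row 2: denom=8−3·1/4=29/4; d'=(22−3·5/6)/(29/4)=78/29
row 3: denom=4−1·4/29=112/29; d'=(-66−1·78/29)/(112/29)=-249/14
row 4: denom=6−1·29/112=643/112; d'=(42−1·-249/14)/(643/112)=6696/643
back: M4=6696/643
back: M3=-249/14−29/112·6696/643=-13170/643
back: M2=78/29−4/29·-13170/643=3546/643
back: M1=5/6−1/4·3546/643=-1052/1929
M: M0=0, M1=-1052/1929, M2=3546/643, M3=-13170/643, M4=6696/643, M5=0
seg 0: a=-3, c=M0/2=0, d=(M1−M0)/(6·3)=-526/17361, b=Δ0−h0·(2M0+M1)/6=-39/643
seg 1: a=-4, c=M1/2=-526/1929, d=(M2−M1)/(6·3)=5845/17361, b=Δ1−h1·(2M1+M2)/6=-565/643
seg 2: a=0, c=M2/2=1773/643, d=(M3−M2)/(6·1)=-2786/643, b=Δ2−h2·(2M2+M3)/6=4228/643
seg 3: a=5, c=M3/2=-6585/643, d=(M4−M3)/(6·1)=3311/643, b=Δ3−h3·(2M3+M4)/6=-584/643
seg 4: a=-1, c=M4/2=3348/643, d=(M5−M4)/(6·2)=-558/643, b=Δ4−h4·(2M4+M5)/6=-3821/643
t_q=27/4 → seg 2, τ=3/4; S=0+4228/643·τ+1773/643·τ²+-2786/643·τ³=95775/20576

  seg 0: a=-3 b=-39/643 c=0 d=-526/17361
  seg 1: a=-4 b=-565/643 c=-526/1929 d=5845/17361
  seg 2: a=0 b=4228/643 c=1773/643 d=-2786/643
  seg 3: a=5 b=-584/643 c=-6585/643 d=3311/643
  seg 4: a=-1 b=-3821/643 c=3348/643 d=-558/643
S(27/4) = 95775/20576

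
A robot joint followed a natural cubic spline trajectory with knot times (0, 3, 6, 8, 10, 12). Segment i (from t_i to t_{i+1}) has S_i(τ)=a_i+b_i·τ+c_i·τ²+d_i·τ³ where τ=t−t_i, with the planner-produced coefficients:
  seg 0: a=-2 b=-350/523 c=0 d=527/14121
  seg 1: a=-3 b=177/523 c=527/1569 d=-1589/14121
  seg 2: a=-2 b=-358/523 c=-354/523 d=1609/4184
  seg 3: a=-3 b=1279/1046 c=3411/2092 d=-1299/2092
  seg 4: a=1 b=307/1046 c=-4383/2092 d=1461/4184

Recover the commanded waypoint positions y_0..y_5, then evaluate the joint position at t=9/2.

y_0 = S_0(0) = a_0 = -2
y_1 = S_1(0) = a_1 = -3
y_2 = S_2(0) = a_2 = -2
y_3 = S_3(0) = a_3 = -3
y_4 = S_4(0) = a_4 = 1
y_5 = S_4(2) = -4
t_q=9/2 is in segment 1 (τ=3/2); S_1(τ)=-8855/4184

y_0=-2 y_1=-3 y_2=-2 y_3=-3 y_4=1 y_5=-4
S(9/2) = -8855/4184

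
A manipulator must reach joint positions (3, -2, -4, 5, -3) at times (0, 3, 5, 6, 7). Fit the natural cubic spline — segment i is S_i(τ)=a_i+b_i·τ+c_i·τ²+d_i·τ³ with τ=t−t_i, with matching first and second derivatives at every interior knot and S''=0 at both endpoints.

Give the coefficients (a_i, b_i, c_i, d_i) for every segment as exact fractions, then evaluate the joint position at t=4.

Δ: Δ0=-5/3, Δ1=-1, Δ2=9, Δ3=-8
row 1: diag=10, rhs=4; c'=1/5, d'=2/5
row 2: denom=6−2·1/5=28/5; d'=(60−2·2/5)/(28/5)=74/7
row 3: denom=4−1·5/28=107/28; d'=(-102−1·74/7)/(107/28)=-3152/107
back: M3=-3152/107
back: M2=74/7−5/28·-3152/107=1694/107
back: M1=2/5−1/5·1694/107=-296/107
M: M0=0, M1=-296/107, M2=1694/107, M3=-3152/107, M4=0
seg 0: a=3, c=M0/2=0, d=(M1−M0)/(6·3)=-148/963, b=Δ0−h0·(2M0+M1)/6=-91/321
seg 1: a=-2, c=M1/2=-148/107, d=(M2−M1)/(6·2)=995/642, b=Δ1−h1·(2M1+M2)/6=-1423/321
seg 2: a=-4, c=M2/2=847/107, d=(M3−M2)/(6·1)=-2423/321, b=Δ2−h2·(2M2+M3)/6=2771/321
seg 3: a=5, c=M3/2=-1576/107, d=(M4−M3)/(6·1)=1576/321, b=Δ3−h3·(2M3+M4)/6=584/321
t_q=4 → seg 1, τ=1; S=-2+-1423/321·τ+-148/107·τ²+995/642·τ³=-1341/214

  seg 0: a=3 b=-91/321 c=0 d=-148/963
  seg 1: a=-2 b=-1423/321 c=-148/107 d=995/642
  seg 2: a=-4 b=2771/321 c=847/107 d=-2423/321
  seg 3: a=5 b=584/321 c=-1576/107 d=1576/321
S(4) = -1341/214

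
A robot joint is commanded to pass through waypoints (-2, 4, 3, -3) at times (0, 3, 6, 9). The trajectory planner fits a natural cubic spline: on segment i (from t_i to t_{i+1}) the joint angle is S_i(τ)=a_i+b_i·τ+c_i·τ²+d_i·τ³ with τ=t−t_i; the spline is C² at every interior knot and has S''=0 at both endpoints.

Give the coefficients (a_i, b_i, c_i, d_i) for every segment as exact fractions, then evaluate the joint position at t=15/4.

  seg 0: a=-2 b=113/45 c=0 d=-23/405
  seg 1: a=4 b=44/45 c=-23/45 d=2/81
  seg 2: a=3 b=-64/45 c=-13/45 d=13/405
S(15/4) = 713/160

Δ: Δ0=2, Δ1=-1/3, Δ2=-2
row 1: diag=12, rhs=-14; c'=1/4, d'=-7/6
row 2: denom=12−3·1/4=45/4; d'=(-10−3·-7/6)/(45/4)=-26/45
back: M2=-26/45
back: M1=-7/6−1/4·-26/45=-46/45
M: M0=0, M1=-46/45, M2=-26/45, M3=0
seg 0: a=-2, c=M0/2=0, d=(M1−M0)/(6·3)=-23/405, b=Δ0−h0·(2M0+M1)/6=113/45
seg 1: a=4, c=M1/2=-23/45, d=(M2−M1)/(6·3)=2/81, b=Δ1−h1·(2M1+M2)/6=44/45
seg 2: a=3, c=M2/2=-13/45, d=(M3−M2)/(6·3)=13/405, b=Δ2−h2·(2M2+M3)/6=-64/45
t_q=15/4 → seg 1, τ=3/4; S=4+44/45·τ+-23/45·τ²+2/81·τ³=713/160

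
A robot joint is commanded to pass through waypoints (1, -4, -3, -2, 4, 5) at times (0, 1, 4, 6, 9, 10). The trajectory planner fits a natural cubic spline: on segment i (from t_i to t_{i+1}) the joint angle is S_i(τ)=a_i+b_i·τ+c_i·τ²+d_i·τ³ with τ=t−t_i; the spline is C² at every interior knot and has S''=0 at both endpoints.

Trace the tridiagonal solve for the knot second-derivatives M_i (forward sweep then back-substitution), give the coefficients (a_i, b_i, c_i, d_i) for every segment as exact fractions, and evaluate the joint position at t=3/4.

  seg 0: a=1 b=-18397/3190 c=0 d=2447/3190
  seg 1: a=-4 b=-5528/1595 c=7341/3190 d=-2701/7830
  seg 2: a=-3 b=3279/3190 c=-3844/4785 d=89/330
  seg 3: a=-2 b=10057/9570 c=3899/4785 d=-1301/7830
  seg 4: a=4 b=6956/4785 c=-2171/3190 d=2171/9570
S(3/4) = -612827/204160

Δ: Δ0=-5, Δ1=1/3, Δ2=1/2, Δ3=2, Δ4=1
row 1: diag=8, rhs=32; c'=3/8, d'=4
row 2: denom=10−3·3/8=71/8; d'=(1−3·4)/(71/8)=-88/71
row 3: denom=10−2·16/71=678/71; d'=(9−2·-88/71)/(678/71)=815/678
row 4: denom=8−3·71/226=1595/226; d'=(-6−3·815/678)/(1595/226)=-2171/1595
back: M4=-2171/1595
back: M3=815/678−71/226·-2171/1595=7798/4785
back: M2=-88/71−16/71·7798/4785=-7688/4785
back: M1=4−3/8·-7688/4785=7341/1595
M: M0=0, M1=7341/1595, M2=-7688/4785, M3=7798/4785, M4=-2171/1595, M5=0
seg 0: a=1, c=M0/2=0, d=(M1−M0)/(6·1)=2447/3190, b=Δ0−h0·(2M0+M1)/6=-18397/3190
seg 1: a=-4, c=M1/2=7341/3190, d=(M2−M1)/(6·3)=-2701/7830, b=Δ1−h1·(2M1+M2)/6=-5528/1595
seg 2: a=-3, c=M2/2=-3844/4785, d=(M3−M2)/(6·2)=89/330, b=Δ2−h2·(2M2+M3)/6=3279/3190
seg 3: a=-2, c=M3/2=3899/4785, d=(M4−M3)/(6·3)=-1301/7830, b=Δ3−h3·(2M3+M4)/6=10057/9570
seg 4: a=4, c=M4/2=-2171/3190, d=(M5−M4)/(6·1)=2171/9570, b=Δ4−h4·(2M4+M5)/6=6956/4785
t_q=3/4 → seg 0, τ=3/4; S=1+-18397/3190·τ+0·τ²+2447/3190·τ³=-612827/204160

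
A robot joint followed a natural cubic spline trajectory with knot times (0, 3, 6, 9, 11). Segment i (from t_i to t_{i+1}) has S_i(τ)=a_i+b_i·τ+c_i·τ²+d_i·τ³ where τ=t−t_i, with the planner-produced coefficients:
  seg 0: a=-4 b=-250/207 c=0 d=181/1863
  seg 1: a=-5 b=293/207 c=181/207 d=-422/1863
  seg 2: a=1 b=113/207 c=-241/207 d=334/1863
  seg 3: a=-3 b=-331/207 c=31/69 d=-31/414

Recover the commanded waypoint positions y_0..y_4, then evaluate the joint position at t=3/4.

y_0=-4 y_1=-5 y_2=1 y_3=-3 y_4=-5
S(3/4) = -7161/1472

y_0 = S_0(0) = a_0 = -4
y_1 = S_1(0) = a_1 = -5
y_2 = S_2(0) = a_2 = 1
y_3 = S_3(0) = a_3 = -3
y_4 = S_3(2) = -5
t_q=3/4 is in segment 0 (τ=3/4); S_0(τ)=-7161/1472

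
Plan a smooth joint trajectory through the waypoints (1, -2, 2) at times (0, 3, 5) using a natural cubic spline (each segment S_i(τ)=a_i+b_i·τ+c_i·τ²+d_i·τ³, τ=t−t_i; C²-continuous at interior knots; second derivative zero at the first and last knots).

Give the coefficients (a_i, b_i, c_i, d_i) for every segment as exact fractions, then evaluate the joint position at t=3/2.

  seg 0: a=1 b=-19/10 c=0 d=1/10
  seg 1: a=-2 b=4/5 c=9/10 d=-3/20
S(3/2) = -121/80

Δ: Δ0=-1, Δ1=2
row 1: diag=10, rhs=18; c'=1/5, d'=9/5
back: M1=9/5
M: M0=0, M1=9/5, M2=0
seg 0: a=1, c=M0/2=0, d=(M1−M0)/(6·3)=1/10, b=Δ0−h0·(2M0+M1)/6=-19/10
seg 1: a=-2, c=M1/2=9/10, d=(M2−M1)/(6·2)=-3/20, b=Δ1−h1·(2M1+M2)/6=4/5
t_q=3/2 → seg 0, τ=3/2; S=1+-19/10·τ+0·τ²+1/10·τ³=-121/80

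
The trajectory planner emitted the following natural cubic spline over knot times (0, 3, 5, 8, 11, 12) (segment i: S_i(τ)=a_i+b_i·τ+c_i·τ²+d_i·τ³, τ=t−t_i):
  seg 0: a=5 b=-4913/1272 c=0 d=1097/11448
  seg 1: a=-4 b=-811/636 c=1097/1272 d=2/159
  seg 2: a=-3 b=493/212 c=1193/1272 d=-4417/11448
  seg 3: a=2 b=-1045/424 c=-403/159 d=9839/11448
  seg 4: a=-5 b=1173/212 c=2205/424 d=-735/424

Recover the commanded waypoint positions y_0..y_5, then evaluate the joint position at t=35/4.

y_0=5 y_1=-4 y_2=-3 y_3=2 y_4=-5 y_5=4
S(35/4) = -24737/27136

y_0 = S_0(0) = a_0 = 5
y_1 = S_1(0) = a_1 = -4
y_2 = S_2(0) = a_2 = -3
y_3 = S_3(0) = a_3 = 2
y_4 = S_4(0) = a_4 = -5
y_5 = S_4(1) = 4
t_q=35/4 is in segment 3 (τ=3/4); S_3(τ)=-24737/27136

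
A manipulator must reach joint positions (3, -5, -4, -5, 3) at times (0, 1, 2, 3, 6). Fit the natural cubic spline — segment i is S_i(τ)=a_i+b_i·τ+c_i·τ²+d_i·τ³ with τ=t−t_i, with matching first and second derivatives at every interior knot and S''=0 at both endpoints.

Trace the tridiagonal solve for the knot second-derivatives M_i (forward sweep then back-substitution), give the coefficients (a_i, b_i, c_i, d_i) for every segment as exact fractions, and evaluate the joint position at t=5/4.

Δ: Δ0=-8, Δ1=1, Δ2=-1, Δ3=8/3
row 1: diag=4, rhs=54; c'=1/4, d'=27/2
row 2: denom=4−1·1/4=15/4; d'=(-12−1·27/2)/(15/4)=-34/5
row 3: denom=8−1·4/15=116/15; d'=(22−1·-34/5)/(116/15)=108/29
back: M3=108/29
back: M2=-34/5−4/15·108/29=-226/29
back: M1=27/2−1/4·-226/29=448/29
M: M0=0, M1=448/29, M2=-226/29, M3=108/29, M4=0
seg 0: a=3, c=M0/2=0, d=(M1−M0)/(6·1)=224/87, b=Δ0−h0·(2M0+M1)/6=-920/87
seg 1: a=-5, c=M1/2=224/29, d=(M2−M1)/(6·1)=-337/87, b=Δ1−h1·(2M1+M2)/6=-248/87
seg 2: a=-4, c=M2/2=-113/29, d=(M3−M2)/(6·1)=167/87, b=Δ2−h2·(2M2+M3)/6=85/87
seg 3: a=-5, c=M3/2=54/29, d=(M4−M3)/(6·3)=-6/29, b=Δ3−h3·(2M3+M4)/6=-92/87
t_q=5/4 → seg 1, τ=1/4; S=-5+-248/87·τ+224/29·τ²+-337/87·τ³=-9819/1856

  seg 0: a=3 b=-920/87 c=0 d=224/87
  seg 1: a=-5 b=-248/87 c=224/29 d=-337/87
  seg 2: a=-4 b=85/87 c=-113/29 d=167/87
  seg 3: a=-5 b=-92/87 c=54/29 d=-6/29
S(5/4) = -9819/1856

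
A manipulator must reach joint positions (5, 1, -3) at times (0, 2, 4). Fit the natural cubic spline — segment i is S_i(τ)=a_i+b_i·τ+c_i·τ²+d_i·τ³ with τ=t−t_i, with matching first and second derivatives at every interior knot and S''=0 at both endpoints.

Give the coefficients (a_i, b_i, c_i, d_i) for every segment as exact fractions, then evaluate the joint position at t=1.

  seg 0: a=5 b=-2 c=0 d=0
  seg 1: a=1 b=-2 c=0 d=0
S(1) = 3

Δ: Δ0=-2, Δ1=-2
row 1: diag=8, rhs=0; c'=1/4, d'=0
back: M1=0
M: M0=0, M1=0, M2=0
seg 0: a=5, c=M0/2=0, d=(M1−M0)/(6·2)=0, b=Δ0−h0·(2M0+M1)/6=-2
seg 1: a=1, c=M1/2=0, d=(M2−M1)/(6·2)=0, b=Δ1−h1·(2M1+M2)/6=-2
t_q=1 → seg 0, τ=1; S=5+-2·τ+0·τ²+0·τ³=3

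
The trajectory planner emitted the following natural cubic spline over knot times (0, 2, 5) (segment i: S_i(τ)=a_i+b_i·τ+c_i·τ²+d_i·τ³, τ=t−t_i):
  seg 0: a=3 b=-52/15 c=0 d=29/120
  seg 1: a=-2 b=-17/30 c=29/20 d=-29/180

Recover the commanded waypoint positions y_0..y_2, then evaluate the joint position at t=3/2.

y_0 = S_0(0) = a_0 = 3
y_1 = S_1(0) = a_1 = -2
y_2 = S_1(3) = 5
t_q=3/2 is in segment 0 (τ=3/2); S_0(τ)=-443/320

y_0=3 y_1=-2 y_2=5
S(3/2) = -443/320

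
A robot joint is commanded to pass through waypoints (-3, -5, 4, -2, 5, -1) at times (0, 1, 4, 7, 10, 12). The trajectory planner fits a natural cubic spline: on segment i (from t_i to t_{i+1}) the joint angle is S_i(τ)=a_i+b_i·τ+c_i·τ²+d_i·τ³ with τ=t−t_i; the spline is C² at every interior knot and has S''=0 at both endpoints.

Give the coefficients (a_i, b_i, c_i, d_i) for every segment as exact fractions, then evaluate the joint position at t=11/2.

Δ: Δ0=-2, Δ1=3, Δ2=-2, Δ3=7/3, Δ4=-3
row 1: diag=8, rhs=30; c'=3/8, d'=15/4
row 2: denom=12−3·3/8=87/8; d'=(-30−3·15/4)/(87/8)=-110/29
row 3: denom=12−3·8/29=324/29; d'=(26−3·-110/29)/(324/29)=271/81
row 4: denom=10−3·29/108=331/36; d'=(-32−3·271/81)/(331/36)=-4540/993
back: M4=-4540/993
back: M3=271/81−29/108·-4540/993=13624/2979
back: M2=-110/29−8/29·13624/2979=-15058/2979
back: M1=15/4−3/8·-15058/2979=5606/993
M: M0=0, M1=5606/993, M2=-15058/2979, M3=13624/2979, M4=-4540/993, M5=0
seg 0: a=-3, c=M0/2=0, d=(M1−M0)/(6·1)=2803/2979, b=Δ0−h0·(2M0+M1)/6=-8761/2979
seg 1: a=-5, c=M1/2=2803/993, d=(M2−M1)/(6·3)=-15938/26811, b=Δ1−h1·(2M1+M2)/6=-352/2979
seg 2: a=4, c=M2/2=-7529/2979, d=(M3−M2)/(6·3)=14341/26811, b=Δ2−h2·(2M2+M3)/6=2288/2979
seg 3: a=-2, c=M3/2=6812/2979, d=(M4−M3)/(6·3)=-13622/26811, b=Δ3−h3·(2M3+M4)/6=137/2979
seg 4: a=5, c=M4/2=-2270/993, d=(M5−M4)/(6·2)=1135/2979, b=Δ4−h4·(2M4+M5)/6=143/2979
t_q=11/2 → seg 2, τ=3/2; S=4+2288/2979·τ+-7529/2979·τ²+14341/26811·τ³=3365/2648

  seg 0: a=-3 b=-8761/2979 c=0 d=2803/2979
  seg 1: a=-5 b=-352/2979 c=2803/993 d=-15938/26811
  seg 2: a=4 b=2288/2979 c=-7529/2979 d=14341/26811
  seg 3: a=-2 b=137/2979 c=6812/2979 d=-13622/26811
  seg 4: a=5 b=143/2979 c=-2270/993 d=1135/2979
S(11/2) = 3365/2648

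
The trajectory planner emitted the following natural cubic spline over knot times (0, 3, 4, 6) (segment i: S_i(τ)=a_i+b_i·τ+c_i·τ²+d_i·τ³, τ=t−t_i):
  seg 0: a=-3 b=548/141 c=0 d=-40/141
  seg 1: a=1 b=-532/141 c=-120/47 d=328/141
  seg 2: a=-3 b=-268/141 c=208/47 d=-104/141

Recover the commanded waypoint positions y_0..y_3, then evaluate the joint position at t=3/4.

y_0=-3 y_1=1 y_2=-3 y_3=5
S(3/4) = -77/376

y_0 = S_0(0) = a_0 = -3
y_1 = S_1(0) = a_1 = 1
y_2 = S_2(0) = a_2 = -3
y_3 = S_2(2) = 5
t_q=3/4 is in segment 0 (τ=3/4); S_0(τ)=-77/376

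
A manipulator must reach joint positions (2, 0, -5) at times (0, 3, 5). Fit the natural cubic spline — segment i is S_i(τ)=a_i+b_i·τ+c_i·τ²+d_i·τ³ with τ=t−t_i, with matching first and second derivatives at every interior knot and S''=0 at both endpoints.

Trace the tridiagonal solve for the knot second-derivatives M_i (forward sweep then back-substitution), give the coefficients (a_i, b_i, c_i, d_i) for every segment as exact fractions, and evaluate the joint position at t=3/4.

  seg 0: a=2 b=-7/60 c=0 d=-11/180
  seg 1: a=0 b=-53/30 c=-11/20 d=11/120
S(3/4) = 483/256

Δ: Δ0=-2/3, Δ1=-5/2
row 1: diag=10, rhs=-11; c'=1/5, d'=-11/10
back: M1=-11/10
M: M0=0, M1=-11/10, M2=0
seg 0: a=2, c=M0/2=0, d=(M1−M0)/(6·3)=-11/180, b=Δ0−h0·(2M0+M1)/6=-7/60
seg 1: a=0, c=M1/2=-11/20, d=(M2−M1)/(6·2)=11/120, b=Δ1−h1·(2M1+M2)/6=-53/30
t_q=3/4 → seg 0, τ=3/4; S=2+-7/60·τ+0·τ²+-11/180·τ³=483/256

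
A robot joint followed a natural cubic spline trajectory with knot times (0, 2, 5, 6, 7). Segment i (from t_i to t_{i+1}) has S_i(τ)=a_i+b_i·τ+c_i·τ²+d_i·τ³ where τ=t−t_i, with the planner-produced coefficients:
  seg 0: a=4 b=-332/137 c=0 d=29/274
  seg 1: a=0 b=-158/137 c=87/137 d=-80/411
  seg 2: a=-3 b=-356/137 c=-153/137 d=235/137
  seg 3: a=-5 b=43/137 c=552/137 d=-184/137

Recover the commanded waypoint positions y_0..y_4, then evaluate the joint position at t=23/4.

y_0 = S_0(0) = a_0 = 4
y_1 = S_1(0) = a_1 = 0
y_2 = S_2(0) = a_2 = -3
y_3 = S_3(0) = a_3 = -5
y_4 = S_3(1) = -2
t_q=23/4 is in segment 2 (τ=3/4); S_2(τ)=-42555/8768

y_0=4 y_1=0 y_2=-3 y_3=-5 y_4=-2
S(23/4) = -42555/8768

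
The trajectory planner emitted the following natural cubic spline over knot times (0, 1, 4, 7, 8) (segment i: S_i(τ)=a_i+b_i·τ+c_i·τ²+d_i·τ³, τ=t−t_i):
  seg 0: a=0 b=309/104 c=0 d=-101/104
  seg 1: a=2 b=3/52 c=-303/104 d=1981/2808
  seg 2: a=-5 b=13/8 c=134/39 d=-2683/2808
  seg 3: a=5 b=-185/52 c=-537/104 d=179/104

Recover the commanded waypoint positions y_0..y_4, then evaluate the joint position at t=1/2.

y_0 = S_0(0) = a_0 = 0
y_1 = S_1(0) = a_1 = 2
y_2 = S_2(0) = a_2 = -5
y_3 = S_3(0) = a_3 = 5
y_4 = S_3(1) = -2
t_q=1/2 is in segment 0 (τ=1/2); S_0(τ)=1135/832

y_0=0 y_1=2 y_2=-5 y_3=5 y_4=-2
S(1/2) = 1135/832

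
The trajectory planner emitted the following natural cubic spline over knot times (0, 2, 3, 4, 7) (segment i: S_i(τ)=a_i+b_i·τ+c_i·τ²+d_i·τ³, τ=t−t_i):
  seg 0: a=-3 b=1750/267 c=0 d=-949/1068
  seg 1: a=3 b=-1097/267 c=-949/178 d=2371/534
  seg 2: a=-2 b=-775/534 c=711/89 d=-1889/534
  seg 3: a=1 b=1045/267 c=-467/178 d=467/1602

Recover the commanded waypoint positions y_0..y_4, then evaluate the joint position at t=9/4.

y_0=-3 y_1=3 y_2=-2 y_3=1 y_4=-3
S(9/4) = 19469/11392

y_0 = S_0(0) = a_0 = -3
y_1 = S_1(0) = a_1 = 3
y_2 = S_2(0) = a_2 = -2
y_3 = S_3(0) = a_3 = 1
y_4 = S_3(3) = -3
t_q=9/4 is in segment 1 (τ=1/4); S_1(τ)=19469/11392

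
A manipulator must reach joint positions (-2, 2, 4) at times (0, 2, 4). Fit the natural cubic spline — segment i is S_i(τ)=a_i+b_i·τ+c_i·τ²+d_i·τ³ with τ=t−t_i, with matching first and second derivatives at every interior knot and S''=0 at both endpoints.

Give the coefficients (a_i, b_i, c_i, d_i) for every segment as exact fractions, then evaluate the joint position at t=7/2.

Δ: Δ0=2, Δ1=1
row 1: diag=8, rhs=-6; c'=1/4, d'=-3/4
back: M1=-3/4
M: M0=0, M1=-3/4, M2=0
seg 0: a=-2, c=M0/2=0, d=(M1−M0)/(6·2)=-1/16, b=Δ0−h0·(2M0+M1)/6=9/4
seg 1: a=2, c=M1/2=-3/8, d=(M2−M1)/(6·2)=1/16, b=Δ1−h1·(2M1+M2)/6=3/2
t_q=7/2 → seg 1, τ=3/2; S=2+3/2·τ+-3/8·τ²+1/16·τ³=463/128

  seg 0: a=-2 b=9/4 c=0 d=-1/16
  seg 1: a=2 b=3/2 c=-3/8 d=1/16
S(7/2) = 463/128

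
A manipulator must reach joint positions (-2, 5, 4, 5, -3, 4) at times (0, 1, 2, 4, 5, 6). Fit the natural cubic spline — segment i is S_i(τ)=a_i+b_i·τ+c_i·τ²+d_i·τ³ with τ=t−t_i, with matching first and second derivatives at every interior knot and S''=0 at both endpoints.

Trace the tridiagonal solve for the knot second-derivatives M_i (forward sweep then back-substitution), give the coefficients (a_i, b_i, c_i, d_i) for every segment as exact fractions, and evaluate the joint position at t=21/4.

Δ: Δ0=7, Δ1=-1, Δ2=1/2, Δ3=-8, Δ4=7
row 1: diag=4, rhs=-48; c'=1/4, d'=-12
row 2: denom=6−1·1/4=23/4; d'=(9−1·-12)/(23/4)=84/23
row 3: denom=6−2·8/23=122/23; d'=(-51−2·84/23)/(122/23)=-1341/122
row 4: denom=4−1·23/122=465/122; d'=(90−1·-1341/122)/(465/122)=4107/155
back: M4=4107/155
back: M3=-1341/122−23/122·4107/155=-2478/155
back: M2=84/23−8/23·-2478/155=1428/155
back: M1=-12−1/4·1428/155=-2217/155
M: M0=0, M1=-2217/155, M2=1428/155, M3=-2478/155, M4=4107/155, M5=0
seg 0: a=-2, c=M0/2=0, d=(M1−M0)/(6·1)=-739/310, b=Δ0−h0·(2M0+M1)/6=2909/310
seg 1: a=5, c=M1/2=-2217/310, d=(M2−M1)/(6·1)=243/62, b=Δ1−h1·(2M1+M2)/6=346/155
seg 2: a=4, c=M2/2=714/155, d=(M3−M2)/(6·2)=-21/10, b=Δ2−h2·(2M2+M3)/6=-97/310
seg 3: a=5, c=M3/2=-1239/155, d=(M4−M3)/(6·1)=439/62, b=Δ3−h3·(2M3+M4)/6=-2197/310
seg 4: a=-3, c=M4/2=4107/310, d=(M5−M4)/(6·1)=-1369/310, b=Δ4−h4·(2M4+M5)/6=-284/155
t_q=21/4 → seg 4, τ=1/4; S=-3+-284/155·τ+4107/310·τ²+-1369/310·τ³=-53549/19840

  seg 0: a=-2 b=2909/310 c=0 d=-739/310
  seg 1: a=5 b=346/155 c=-2217/310 d=243/62
  seg 2: a=4 b=-97/310 c=714/155 d=-21/10
  seg 3: a=5 b=-2197/310 c=-1239/155 d=439/62
  seg 4: a=-3 b=-284/155 c=4107/310 d=-1369/310
S(21/4) = -53549/19840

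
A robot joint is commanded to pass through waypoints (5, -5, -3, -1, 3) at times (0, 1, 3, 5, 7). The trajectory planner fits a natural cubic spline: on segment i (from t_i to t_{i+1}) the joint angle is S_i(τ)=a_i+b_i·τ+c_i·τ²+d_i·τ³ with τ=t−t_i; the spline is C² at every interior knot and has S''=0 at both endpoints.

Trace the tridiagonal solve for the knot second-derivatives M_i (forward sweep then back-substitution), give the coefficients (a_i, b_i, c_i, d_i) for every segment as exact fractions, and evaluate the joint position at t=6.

Δ: Δ0=-10, Δ1=1, Δ2=1, Δ3=2
row 1: diag=6, rhs=66; c'=1/3, d'=11
row 2: denom=8−2·1/3=22/3; d'=(0−2·11)/(22/3)=-3
row 3: denom=8−2·3/11=82/11; d'=(6−2·-3)/(82/11)=66/41
back: M3=66/41
back: M2=-3−3/11·66/41=-141/41
back: M1=11−1/3·-141/41=498/41
M: M0=0, M1=498/41, M2=-141/41, M3=66/41, M4=0
seg 0: a=5, c=M0/2=0, d=(M1−M0)/(6·1)=83/41, b=Δ0−h0·(2M0+M1)/6=-493/41
seg 1: a=-5, c=M1/2=249/41, d=(M2−M1)/(6·2)=-213/164, b=Δ1−h1·(2M1+M2)/6=-244/41
seg 2: a=-3, c=M2/2=-141/82, d=(M3−M2)/(6·2)=69/164, b=Δ2−h2·(2M2+M3)/6=113/41
seg 3: a=-1, c=M3/2=33/41, d=(M4−M3)/(6·2)=-11/82, b=Δ3−h3·(2M3+M4)/6=38/41
t_q=6 → seg 3, τ=1; S=-1+38/41·τ+33/41·τ²+-11/82·τ³=49/82

  seg 0: a=5 b=-493/41 c=0 d=83/41
  seg 1: a=-5 b=-244/41 c=249/41 d=-213/164
  seg 2: a=-3 b=113/41 c=-141/82 d=69/164
  seg 3: a=-1 b=38/41 c=33/41 d=-11/82
S(6) = 49/82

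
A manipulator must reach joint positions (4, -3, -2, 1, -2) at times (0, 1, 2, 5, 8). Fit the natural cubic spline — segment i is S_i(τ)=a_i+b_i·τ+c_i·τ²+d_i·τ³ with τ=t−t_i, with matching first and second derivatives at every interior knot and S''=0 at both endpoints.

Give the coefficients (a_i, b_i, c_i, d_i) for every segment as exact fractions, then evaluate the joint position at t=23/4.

  seg 0: a=4 b=-507/56 c=0 d=115/56
  seg 1: a=-3 b=-81/28 c=345/56 d=-127/56
  seg 2: a=-2 b=21/8 c=-9/14 d=17/504
  seg 3: a=1 b=-9/28 c=-19/56 d=19/504
S(23/4) = 299/512

Δ: Δ0=-7, Δ1=1, Δ2=1, Δ3=-1
row 1: diag=4, rhs=48; c'=1/4, d'=12
row 2: denom=8−1·1/4=31/4; d'=(0−1·12)/(31/4)=-48/31
row 3: denom=12−3·12/31=336/31; d'=(-12−3·-48/31)/(336/31)=-19/28
back: M3=-19/28
back: M2=-48/31−12/31·-19/28=-9/7
back: M1=12−1/4·-9/7=345/28
M: M0=0, M1=345/28, M2=-9/7, M3=-19/28, M4=0
seg 0: a=4, c=M0/2=0, d=(M1−M0)/(6·1)=115/56, b=Δ0−h0·(2M0+M1)/6=-507/56
seg 1: a=-3, c=M1/2=345/56, d=(M2−M1)/(6·1)=-127/56, b=Δ1−h1·(2M1+M2)/6=-81/28
seg 2: a=-2, c=M2/2=-9/14, d=(M3−M2)/(6·3)=17/504, b=Δ2−h2·(2M2+M3)/6=21/8
seg 3: a=1, c=M3/2=-19/56, d=(M4−M3)/(6·3)=19/504, b=Δ3−h3·(2M3+M4)/6=-9/28
t_q=23/4 → seg 3, τ=3/4; S=1+-9/28·τ+-19/56·τ²+19/504·τ³=299/512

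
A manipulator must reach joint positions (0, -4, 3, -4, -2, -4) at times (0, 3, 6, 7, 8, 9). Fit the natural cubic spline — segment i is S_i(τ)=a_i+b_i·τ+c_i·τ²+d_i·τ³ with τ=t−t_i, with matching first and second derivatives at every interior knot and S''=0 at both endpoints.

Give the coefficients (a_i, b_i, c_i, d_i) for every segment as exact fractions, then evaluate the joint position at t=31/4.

Δ: Δ0=-4/3, Δ1=7/3, Δ2=-7, Δ3=2, Δ4=-2
row 1: diag=12, rhs=22; c'=1/4, d'=11/6
row 2: denom=8−3·1/4=29/4; d'=(-56−3·11/6)/(29/4)=-246/29
row 3: denom=4−1·4/29=112/29; d'=(54−1·-246/29)/(112/29)=453/28
row 4: denom=4−1·29/112=419/112; d'=(-24−1·453/28)/(419/112)=-4500/419
back: M4=-4500/419
back: M3=453/28−29/112·-4500/419=7944/419
back: M2=-246/29−4/29·7944/419=-4650/419
back: M1=11/6−1/4·-4650/419=5792/1257
M: M0=0, M1=5792/1257, M2=-4650/419, M3=7944/419, M4=-4500/419, M5=0
seg 0: a=0, c=M0/2=0, d=(M1−M0)/(6·3)=2896/11313, b=Δ0−h0·(2M0+M1)/6=-1524/419
seg 1: a=-4, c=M1/2=2896/1257, d=(M2−M1)/(6·3)=-9871/11313, b=Δ1−h1·(2M1+M2)/6=1372/419
seg 2: a=3, c=M2/2=-2325/419, d=(M3−M2)/(6·1)=2099/419, b=Δ2−h2·(2M2+M3)/6=-2707/419
seg 3: a=-4, c=M3/2=3972/419, d=(M4−M3)/(6·1)=-2074/419, b=Δ3−h3·(2M3+M4)/6=-1060/419
seg 4: a=-2, c=M4/2=-2250/419, d=(M5−M4)/(6·1)=750/419, b=Δ4−h4·(2M4+M5)/6=662/419
t_q=31/4 → seg 3, τ=3/4; S=-4+-1060/419·τ+3972/419·τ²+-2074/419·τ³=-35575/13408

  seg 0: a=0 b=-1524/419 c=0 d=2896/11313
  seg 1: a=-4 b=1372/419 c=2896/1257 d=-9871/11313
  seg 2: a=3 b=-2707/419 c=-2325/419 d=2099/419
  seg 3: a=-4 b=-1060/419 c=3972/419 d=-2074/419
  seg 4: a=-2 b=662/419 c=-2250/419 d=750/419
S(31/4) = -35575/13408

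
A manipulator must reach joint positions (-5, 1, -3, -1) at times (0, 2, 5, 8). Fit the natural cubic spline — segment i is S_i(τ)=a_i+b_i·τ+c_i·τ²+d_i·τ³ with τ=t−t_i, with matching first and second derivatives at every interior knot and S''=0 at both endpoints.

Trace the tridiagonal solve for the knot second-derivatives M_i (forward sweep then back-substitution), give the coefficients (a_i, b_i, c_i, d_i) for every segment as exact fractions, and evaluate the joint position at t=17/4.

Δ: Δ0=3, Δ1=-4/3, Δ2=2/3
row 1: diag=10, rhs=-26; c'=3/10, d'=-13/5
row 2: denom=12−3·3/10=111/10; d'=(12−3·-13/5)/(111/10)=66/37
back: M2=66/37
back: M1=-13/5−3/10·66/37=-116/37
M: M0=0, M1=-116/37, M2=66/37, M3=0
seg 0: a=-5, c=M0/2=0, d=(M1−M0)/(6·2)=-29/111, b=Δ0−h0·(2M0+M1)/6=449/111
seg 1: a=1, c=M1/2=-58/37, d=(M2−M1)/(6·3)=91/333, b=Δ1−h1·(2M1+M2)/6=101/111
seg 2: a=-3, c=M2/2=33/37, d=(M3−M2)/(6·3)=-11/111, b=Δ2−h2·(2M2+M3)/6=-124/111
t_q=17/4 → seg 1, τ=9/4; S=1+101/111·τ+-58/37·τ²+91/333·τ³=-4205/2368

  seg 0: a=-5 b=449/111 c=0 d=-29/111
  seg 1: a=1 b=101/111 c=-58/37 d=91/333
  seg 2: a=-3 b=-124/111 c=33/37 d=-11/111
S(17/4) = -4205/2368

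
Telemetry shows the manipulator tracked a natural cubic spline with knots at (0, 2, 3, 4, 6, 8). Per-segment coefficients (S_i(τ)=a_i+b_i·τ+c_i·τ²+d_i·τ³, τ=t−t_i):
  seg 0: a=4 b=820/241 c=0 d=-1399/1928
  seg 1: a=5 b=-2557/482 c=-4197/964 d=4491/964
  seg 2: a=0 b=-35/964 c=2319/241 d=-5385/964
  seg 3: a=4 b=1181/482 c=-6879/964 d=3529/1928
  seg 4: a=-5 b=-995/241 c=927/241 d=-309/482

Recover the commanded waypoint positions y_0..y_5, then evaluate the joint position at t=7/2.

y_0 = S_0(0) = a_0 = 4
y_1 = S_1(0) = a_1 = 5
y_2 = S_2(0) = a_2 = 0
y_3 = S_3(0) = a_3 = 4
y_4 = S_4(0) = a_4 = -5
y_5 = S_4(2) = -3
t_q=7/2 is in segment 2 (τ=1/2); S_2(τ)=13027/7712

y_0=4 y_1=5 y_2=0 y_3=4 y_4=-5 y_5=-3
S(7/2) = 13027/7712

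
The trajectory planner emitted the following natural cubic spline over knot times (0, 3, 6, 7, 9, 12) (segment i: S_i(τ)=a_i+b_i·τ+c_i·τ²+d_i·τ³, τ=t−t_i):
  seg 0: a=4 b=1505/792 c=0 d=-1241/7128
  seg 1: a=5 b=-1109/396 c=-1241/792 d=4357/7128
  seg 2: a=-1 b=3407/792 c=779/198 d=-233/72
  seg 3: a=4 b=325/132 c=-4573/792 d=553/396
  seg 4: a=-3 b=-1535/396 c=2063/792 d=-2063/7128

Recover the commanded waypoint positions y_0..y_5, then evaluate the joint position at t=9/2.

y_0=4 y_1=5 y_2=-1 y_3=4 y_4=-3 y_5=1
S(9/2) = -467/704

y_0 = S_0(0) = a_0 = 4
y_1 = S_1(0) = a_1 = 5
y_2 = S_2(0) = a_2 = -1
y_3 = S_3(0) = a_3 = 4
y_4 = S_4(0) = a_4 = -3
y_5 = S_4(3) = 1
t_q=9/2 is in segment 1 (τ=3/2); S_1(τ)=-467/704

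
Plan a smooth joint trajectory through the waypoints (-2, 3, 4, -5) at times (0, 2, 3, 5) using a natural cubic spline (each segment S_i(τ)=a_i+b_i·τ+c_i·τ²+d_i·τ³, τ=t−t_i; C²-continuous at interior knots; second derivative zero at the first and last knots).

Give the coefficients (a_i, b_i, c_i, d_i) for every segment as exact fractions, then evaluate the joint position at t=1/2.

Δ: Δ0=5/2, Δ1=1, Δ2=-9/2
row 1: diag=6, rhs=-9; c'=1/6, d'=-3/2
row 2: denom=6−1·1/6=35/6; d'=(-33−1·-3/2)/(35/6)=-27/5
back: M2=-27/5
back: M1=-3/2−1/6·-27/5=-3/5
M: M0=0, M1=-3/5, M2=-27/5, M3=0
seg 0: a=-2, c=M0/2=0, d=(M1−M0)/(6·2)=-1/20, b=Δ0−h0·(2M0+M1)/6=27/10
seg 1: a=3, c=M1/2=-3/10, d=(M2−M1)/(6·1)=-4/5, b=Δ1−h1·(2M1+M2)/6=21/10
seg 2: a=4, c=M2/2=-27/10, d=(M3−M2)/(6·2)=9/20, b=Δ2−h2·(2M2+M3)/6=-9/10
t_q=1/2 → seg 0, τ=1/2; S=-2+27/10·τ+0·τ²+-1/20·τ³=-21/32

  seg 0: a=-2 b=27/10 c=0 d=-1/20
  seg 1: a=3 b=21/10 c=-3/10 d=-4/5
  seg 2: a=4 b=-9/10 c=-27/10 d=9/20
S(1/2) = -21/32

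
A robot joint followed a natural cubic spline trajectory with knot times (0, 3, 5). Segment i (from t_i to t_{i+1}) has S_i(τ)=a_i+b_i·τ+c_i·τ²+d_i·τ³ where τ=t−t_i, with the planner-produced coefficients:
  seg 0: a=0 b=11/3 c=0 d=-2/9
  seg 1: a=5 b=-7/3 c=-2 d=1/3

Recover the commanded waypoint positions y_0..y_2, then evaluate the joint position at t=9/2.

y_0=0 y_1=5 y_2=-5
S(9/2) = -15/8

y_0 = S_0(0) = a_0 = 0
y_1 = S_1(0) = a_1 = 5
y_2 = S_1(2) = -5
t_q=9/2 is in segment 1 (τ=3/2); S_1(τ)=-15/8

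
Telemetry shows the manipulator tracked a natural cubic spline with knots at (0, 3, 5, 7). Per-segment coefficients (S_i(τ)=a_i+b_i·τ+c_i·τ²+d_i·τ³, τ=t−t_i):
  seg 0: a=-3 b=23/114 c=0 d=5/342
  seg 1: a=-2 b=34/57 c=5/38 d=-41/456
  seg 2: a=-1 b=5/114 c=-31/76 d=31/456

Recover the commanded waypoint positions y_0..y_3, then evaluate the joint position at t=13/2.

y_0 = S_0(0) = a_0 = -3
y_1 = S_1(0) = a_1 = -2
y_2 = S_2(0) = a_2 = -1
y_3 = S_2(2) = -2
t_q=13/2 is in segment 2 (τ=3/2); S_2(τ)=-1973/1216

y_0=-3 y_1=-2 y_2=-1 y_3=-2
S(13/2) = -1973/1216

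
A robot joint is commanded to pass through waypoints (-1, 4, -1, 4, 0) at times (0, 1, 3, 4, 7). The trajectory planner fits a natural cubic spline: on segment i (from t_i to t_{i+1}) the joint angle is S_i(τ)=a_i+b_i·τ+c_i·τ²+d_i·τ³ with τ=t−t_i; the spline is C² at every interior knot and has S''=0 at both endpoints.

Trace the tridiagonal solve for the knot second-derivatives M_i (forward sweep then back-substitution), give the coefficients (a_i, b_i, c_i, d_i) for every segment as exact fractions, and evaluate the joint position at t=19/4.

  seg 0: a=-1 b=10411/1500 c=0 d=-2911/1500
  seg 1: a=4 b=839/750 c=-2911/500 d=6019/3000
  seg 2: a=-1 b=143/75 c=777/125 d=-1171/375
  seg 3: a=4 b=1864/375 c=-394/125 d=394/1125
S(19/4) = 24411/4000

Δ: Δ0=5, Δ1=-5/2, Δ2=5, Δ3=-4/3
row 1: diag=6, rhs=-45; c'=1/3, d'=-15/2
row 2: denom=6−2·1/3=16/3; d'=(45−2·-15/2)/(16/3)=45/4
row 3: denom=8−1·3/16=125/16; d'=(-38−1·45/4)/(125/16)=-788/125
back: M3=-788/125
back: M2=45/4−3/16·-788/125=1554/125
back: M1=-15/2−1/3·1554/125=-2911/250
M: M0=0, M1=-2911/250, M2=1554/125, M3=-788/125, M4=0
seg 0: a=-1, c=M0/2=0, d=(M1−M0)/(6·1)=-2911/1500, b=Δ0−h0·(2M0+M1)/6=10411/1500
seg 1: a=4, c=M1/2=-2911/500, d=(M2−M1)/(6·2)=6019/3000, b=Δ1−h1·(2M1+M2)/6=839/750
seg 2: a=-1, c=M2/2=777/125, d=(M3−M2)/(6·1)=-1171/375, b=Δ2−h2·(2M2+M3)/6=143/75
seg 3: a=4, c=M3/2=-394/125, d=(M4−M3)/(6·3)=394/1125, b=Δ3−h3·(2M3+M4)/6=1864/375
t_q=19/4 → seg 3, τ=3/4; S=4+1864/375·τ+-394/125·τ²+394/1125·τ³=24411/4000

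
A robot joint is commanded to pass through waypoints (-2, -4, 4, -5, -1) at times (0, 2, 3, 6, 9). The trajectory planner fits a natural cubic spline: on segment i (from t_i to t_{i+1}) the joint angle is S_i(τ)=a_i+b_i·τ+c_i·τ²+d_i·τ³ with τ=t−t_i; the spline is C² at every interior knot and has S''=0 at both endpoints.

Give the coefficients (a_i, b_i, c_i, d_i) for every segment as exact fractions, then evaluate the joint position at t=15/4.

  seg 0: a=-2 b=-1183/255 c=0 d=232/255
  seg 1: a=-4 b=1601/255 c=464/85 d=-953/255
  seg 2: a=4 b=1526/255 c=-489/85 d=422/459
  seg 3: a=-5 b=-946/255 c=643/255 d=-643/2295
S(15/4) = 15341/2720

Δ: Δ0=-1, Δ1=8, Δ2=-3, Δ3=4/3
row 1: diag=6, rhs=54; c'=1/6, d'=9
row 2: denom=8−1·1/6=47/6; d'=(-66−1·9)/(47/6)=-450/47
row 3: denom=12−3·18/47=510/47; d'=(26−3·-450/47)/(510/47)=1286/255
back: M3=1286/255
back: M2=-450/47−18/47·1286/255=-978/85
back: M1=9−1/6·-978/85=928/85
M: M0=0, M1=928/85, M2=-978/85, M3=1286/255, M4=0
seg 0: a=-2, c=M0/2=0, d=(M1−M0)/(6·2)=232/255, b=Δ0−h0·(2M0+M1)/6=-1183/255
seg 1: a=-4, c=M1/2=464/85, d=(M2−M1)/(6·1)=-953/255, b=Δ1−h1·(2M1+M2)/6=1601/255
seg 2: a=4, c=M2/2=-489/85, d=(M3−M2)/(6·3)=422/459, b=Δ2−h2·(2M2+M3)/6=1526/255
seg 3: a=-5, c=M3/2=643/255, d=(M4−M3)/(6·3)=-643/2295, b=Δ3−h3·(2M3+M4)/6=-946/255
t_q=15/4 → seg 2, τ=3/4; S=4+1526/255·τ+-489/85·τ²+422/459·τ³=15341/2720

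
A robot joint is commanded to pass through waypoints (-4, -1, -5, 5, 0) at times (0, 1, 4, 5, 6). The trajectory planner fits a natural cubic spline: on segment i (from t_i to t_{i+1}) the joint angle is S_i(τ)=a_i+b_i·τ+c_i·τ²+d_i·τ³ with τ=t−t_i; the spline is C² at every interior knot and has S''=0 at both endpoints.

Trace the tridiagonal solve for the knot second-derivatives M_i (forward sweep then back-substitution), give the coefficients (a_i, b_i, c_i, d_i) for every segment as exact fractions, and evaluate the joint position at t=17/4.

Δ: Δ0=3, Δ1=-4/3, Δ2=10, Δ3=-5
row 1: diag=8, rhs=-26; c'=3/8, d'=-13/4
row 2: denom=8−3·3/8=55/8; d'=(68−3·-13/4)/(55/8)=622/55
row 3: denom=4−1·8/55=212/55; d'=(-90−1·622/55)/(212/55)=-1393/53
back: M3=-1393/53
back: M2=622/55−8/55·-1393/53=802/53
back: M1=-13/4−3/8·802/53=-473/53
M: M0=0, M1=-473/53, M2=802/53, M3=-1393/53, M4=0
seg 0: a=-4, c=M0/2=0, d=(M1−M0)/(6·1)=-473/318, b=Δ0−h0·(2M0+M1)/6=1427/318
seg 1: a=-1, c=M1/2=-473/106, d=(M2−M1)/(6·3)=425/318, b=Δ1−h1·(2M1+M2)/6=4/159
seg 2: a=-5, c=M2/2=401/53, d=(M3−M2)/(6·1)=-2195/318, b=Δ2−h2·(2M2+M3)/6=2969/318
seg 3: a=5, c=M3/2=-1393/106, d=(M4−M3)/(6·1)=1393/318, b=Δ3−h3·(2M3+M4)/6=598/159
t_q=17/4 → seg 2, τ=1/4; S=-5+2969/318·τ+401/53·τ²+-2195/318·τ³=-15609/6784

  seg 0: a=-4 b=1427/318 c=0 d=-473/318
  seg 1: a=-1 b=4/159 c=-473/106 d=425/318
  seg 2: a=-5 b=2969/318 c=401/53 d=-2195/318
  seg 3: a=5 b=598/159 c=-1393/106 d=1393/318
S(17/4) = -15609/6784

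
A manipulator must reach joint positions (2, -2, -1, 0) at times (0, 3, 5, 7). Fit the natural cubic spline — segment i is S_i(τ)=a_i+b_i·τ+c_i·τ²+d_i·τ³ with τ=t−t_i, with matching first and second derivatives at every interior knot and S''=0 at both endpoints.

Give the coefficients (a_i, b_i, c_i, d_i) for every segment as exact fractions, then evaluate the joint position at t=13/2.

Δ: Δ0=-4/3, Δ1=1/2, Δ2=1/2
row 1: diag=10, rhs=11; c'=1/5, d'=11/10
row 2: denom=8−2·1/5=38/5; d'=(0−2·11/10)/(38/5)=-11/38
back: M2=-11/38
back: M1=11/10−1/5·-11/38=22/19
M: M0=0, M1=22/19, M2=-11/38, M3=0
seg 0: a=2, c=M0/2=0, d=(M1−M0)/(6·3)=11/171, b=Δ0−h0·(2M0+M1)/6=-109/57
seg 1: a=-2, c=M1/2=11/19, d=(M2−M1)/(6·2)=-55/456, b=Δ1−h1·(2M1+M2)/6=-10/57
seg 2: a=-1, c=M2/2=-11/76, d=(M3−M2)/(6·2)=11/456, b=Δ2−h2·(2M2+M3)/6=79/114
t_q=13/2 → seg 2, τ=3/2; S=-1+79/114·τ+-11/76·τ²+11/456·τ³=-249/1216

  seg 0: a=2 b=-109/57 c=0 d=11/171
  seg 1: a=-2 b=-10/57 c=11/19 d=-55/456
  seg 2: a=-1 b=79/114 c=-11/76 d=11/456
S(13/2) = -249/1216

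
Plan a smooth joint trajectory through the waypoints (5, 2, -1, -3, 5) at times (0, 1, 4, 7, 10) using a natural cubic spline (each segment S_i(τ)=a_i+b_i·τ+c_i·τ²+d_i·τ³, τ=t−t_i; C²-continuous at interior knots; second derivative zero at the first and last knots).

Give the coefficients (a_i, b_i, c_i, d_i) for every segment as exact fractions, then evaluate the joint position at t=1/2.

  seg 0: a=5 b=-89/27 c=0 d=8/27
  seg 1: a=2 b=-65/27 c=8/9 d=-34/243
  seg 2: a=-1 b=-23/27 c=-10/27 d=35/243
  seg 3: a=-3 b=22/27 c=25/27 d=-25/243
S(1/2) = 61/18

Δ: Δ0=-3, Δ1=-1, Δ2=-2/3, Δ3=8/3
row 1: diag=8, rhs=12; c'=3/8, d'=3/2
row 2: denom=12−3·3/8=87/8; d'=(2−3·3/2)/(87/8)=-20/87
row 3: denom=12−3·8/29=324/29; d'=(20−3·-20/87)/(324/29)=50/27
back: M3=50/27
back: M2=-20/87−8/29·50/27=-20/27
back: M1=3/2−3/8·-20/27=16/9
M: M0=0, M1=16/9, M2=-20/27, M3=50/27, M4=0
seg 0: a=5, c=M0/2=0, d=(M1−M0)/(6·1)=8/27, b=Δ0−h0·(2M0+M1)/6=-89/27
seg 1: a=2, c=M1/2=8/9, d=(M2−M1)/(6·3)=-34/243, b=Δ1−h1·(2M1+M2)/6=-65/27
seg 2: a=-1, c=M2/2=-10/27, d=(M3−M2)/(6·3)=35/243, b=Δ2−h2·(2M2+M3)/6=-23/27
seg 3: a=-3, c=M3/2=25/27, d=(M4−M3)/(6·3)=-25/243, b=Δ3−h3·(2M3+M4)/6=22/27
t_q=1/2 → seg 0, τ=1/2; S=5+-89/27·τ+0·τ²+8/27·τ³=61/18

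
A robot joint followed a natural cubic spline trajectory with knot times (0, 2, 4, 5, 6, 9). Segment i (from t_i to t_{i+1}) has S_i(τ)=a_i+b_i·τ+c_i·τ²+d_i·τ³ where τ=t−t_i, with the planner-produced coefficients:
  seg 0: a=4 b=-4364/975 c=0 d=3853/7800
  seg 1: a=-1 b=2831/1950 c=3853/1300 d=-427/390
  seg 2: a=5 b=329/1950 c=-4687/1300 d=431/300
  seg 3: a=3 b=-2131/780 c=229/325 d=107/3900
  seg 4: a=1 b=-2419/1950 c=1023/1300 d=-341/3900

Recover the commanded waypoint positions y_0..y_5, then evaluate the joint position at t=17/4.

y_0=4 y_1=-1 y_2=5 y_3=3 y_4=1 y_5=2
S(17/4) = 402629/83200

y_0 = S_0(0) = a_0 = 4
y_1 = S_1(0) = a_1 = -1
y_2 = S_2(0) = a_2 = 5
y_3 = S_3(0) = a_3 = 3
y_4 = S_4(0) = a_4 = 1
y_5 = S_4(3) = 2
t_q=17/4 is in segment 2 (τ=1/4); S_2(τ)=402629/83200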